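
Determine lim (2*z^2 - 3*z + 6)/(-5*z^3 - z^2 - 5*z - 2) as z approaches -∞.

0

The denominator has degree 3 and the numerator degree 2. Dividing numerator and denominator by z^3 sends every term to 0 except the leading denominator term, so the limit is 0.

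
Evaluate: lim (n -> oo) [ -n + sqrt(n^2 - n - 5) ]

-1/2

An ∞ − ∞ form. Rationalising with the conjugate, the difference becomes (-n - 5) / (√(n^2 - n - 5) + n).
For large n the denominator behaves like 2·n, so the quotient tends to -1/2 = -1/2.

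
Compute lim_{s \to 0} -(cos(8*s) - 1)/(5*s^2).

Direct substitution gives 0/0.
Apply L'Hôpital: lim (-8*sin(8*s))/(-10*s), still 0/0.
After 2 applications of L'Hôpital's rule the quotient is (-64*cos(8*s))/(-10); substituting s = 0 gives 32/5.

32/5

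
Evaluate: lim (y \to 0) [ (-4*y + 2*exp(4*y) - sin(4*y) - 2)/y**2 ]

16

Substitution gives 0/0; apply L'Hôpital's rule 2 times.
After differentiating numerator and denominator 2 times the quotient is (32*e^(4*y) + 16*sin(4*y))/(2); at y = 0 this is 16.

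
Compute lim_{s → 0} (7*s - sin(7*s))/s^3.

Direct substitution gives 0/0.
Apply L'Hôpital: lim (7 - 7*cos(7*s))/(3*s^2), still 0/0.
Apply L'Hôpital: lim (49*sin(7*s))/(6*s), still 0/0.
After 3 applications of L'Hôpital's rule the quotient is (343*cos(7*s))/(6); substituting s = 0 gives 343/6.

343/6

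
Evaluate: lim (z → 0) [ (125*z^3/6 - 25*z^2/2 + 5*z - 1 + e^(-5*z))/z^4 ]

625/24

Direct substitution gives 0/0.
Apply L'Hôpital: lim (125*z^2/2 - 25*z + 5 - 5*e^(-5*z))/(4*z^3), still 0/0.
Apply L'Hôpital: lim (125*z - 25 + 25*e^(-5*z))/(12*z^2), still 0/0.
Apply L'Hôpital: lim (125 - 125*e^(-5*z))/(24*z), still 0/0.
After 4 applications of L'Hôpital's rule the quotient is (625*e^(-5*z))/(24); substituting z = 0 gives 625/24.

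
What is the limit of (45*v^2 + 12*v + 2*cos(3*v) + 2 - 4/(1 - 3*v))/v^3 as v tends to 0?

-108

Substitution gives 0/0 (the numerator vanishes to order 3).
Expand each term to order v^3: the coefficient of v^3 in 2·cos(3v) is 0 and in -4·1/(1 - 3v) is -108.
Lower-order terms cancel with the polynomial part, so the numerator is (-108)·v^3 + o(v^3), and the limit is (-108)/(1) = -108.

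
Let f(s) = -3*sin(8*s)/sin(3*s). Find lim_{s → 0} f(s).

Substitution gives 0/0.
Divide numerator and denominator by s: sin(8s)/s → 8 and sin(3s)/s → 3, so the limit is -3·8/3 = -8.

-8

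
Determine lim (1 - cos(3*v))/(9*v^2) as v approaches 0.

1/2

Substitution gives 0/0.
Use (1 − cos u)/u² → 1/2 with u = 3v: the limit is 3²/(2·9) = 1/2.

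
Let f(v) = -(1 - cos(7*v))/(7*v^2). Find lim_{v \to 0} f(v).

-7/2

Substitution gives 0/0.
Use (1 − cos u)/u² → 1/2 with u = 7v: the limit is 7²/(2·(-7)) = -7/2.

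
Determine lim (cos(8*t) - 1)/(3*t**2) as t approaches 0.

Direct substitution gives 0/0.
Apply L'Hôpital: lim (-8*sin(8*t))/(6*t), still 0/0.
After 2 applications of L'Hôpital's rule the quotient is (-64*cos(8*t))/(6); substituting t = 0 gives -32/3.

-32/3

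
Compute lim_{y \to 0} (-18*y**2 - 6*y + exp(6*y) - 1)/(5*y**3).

Direct substitution gives 0/0.
Apply L'Hôpital: lim (-36*y + 6*e^(6*y) - 6)/(15*y^2), still 0/0.
Apply L'Hôpital: lim (36*e^(6*y) - 36)/(30*y), still 0/0.
After 3 applications of L'Hôpital's rule the quotient is (216*e^(6*y))/(30); substituting y = 0 gives 36/5.

36/5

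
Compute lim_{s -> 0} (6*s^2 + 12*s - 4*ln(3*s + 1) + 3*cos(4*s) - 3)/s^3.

-36

Substitution gives 0/0; apply L'Hôpital's rule 3 times.
After differentiating numerator and denominator 3 times the quotient is (192*sin(4*s) - 216/(3*s + 1)^3)/(6); at s = 0 this is -36.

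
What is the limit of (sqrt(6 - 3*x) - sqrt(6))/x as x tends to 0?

A 0/0 form; rationalise with √(6 - 3x) + √6. This collapses the numerator to -3x, leaving -3/(√(6 - 3x) + √6) → -3/(2√6) = -√(6)/4.

-√(6)/4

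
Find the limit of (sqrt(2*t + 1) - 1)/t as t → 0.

1

Substitution gives 0/0. Multiply numerator and denominator by the conjugate √(1 + 2t) + √1.
The numerator becomes (1 + 2t) − 1 = 2t, so the expression simplifies to 2/(√(1 + 2t) + √1).
Letting t → 0 gives 2/(2√1) = 1.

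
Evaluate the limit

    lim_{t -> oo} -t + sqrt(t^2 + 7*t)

This has the form ∞ − ∞. Multiply and divide by the conjugate √(t^2 + 7*t) + t.
That gives (7t) / (√(t^2 + 7*t) + t).
Divide numerator and denominator by t: the limit is 7/(2·1) = 7/2.

7/2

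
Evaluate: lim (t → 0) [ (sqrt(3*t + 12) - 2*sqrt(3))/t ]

A 0/0 form; rationalise with √(12 + 3t) + √12. This collapses the numerator to 3t, leaving 3/(√(12 + 3t) + √12) → 3/(2√12) = √(3)/4.

√(3)/4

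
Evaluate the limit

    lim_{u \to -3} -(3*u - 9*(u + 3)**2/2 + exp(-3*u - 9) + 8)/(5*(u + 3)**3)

Direct substitution gives 0/0.
Apply L'Hôpital: lim (-9*u - 3*e^(-3*u - 9) - 24)/(-15*(u + 3)^2), still 0/0.
Apply L'Hôpital: lim (9*e^(-3*u - 9) - 9)/(-30*u - 90), still 0/0.
After 3 applications of L'Hôpital's rule the quotient is (-27*e^(-3*u - 9))/(-30); substituting u = -3 gives 9/10.

9/10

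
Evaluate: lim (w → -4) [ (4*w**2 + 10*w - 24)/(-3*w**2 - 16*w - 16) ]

Direct substitution gives 0/0, so factor. Both numerator and denominator have (w + 4) as a factor.
After cancelling, the expression reduces to (4*w - 6)/(-3*w - 4).
Substituting w = -4 gives -11/4.

-11/4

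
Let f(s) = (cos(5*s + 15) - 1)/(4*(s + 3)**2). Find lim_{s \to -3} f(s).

-25/8

Direct substitution gives 0/0.
Apply L'Hôpital: lim (-5*sin(5*s + 15))/(8*s + 24), still 0/0.
After 2 applications of L'Hôpital's rule the quotient is (-25*cos(5*s + 15))/(8); substituting s = -3 gives -25/8.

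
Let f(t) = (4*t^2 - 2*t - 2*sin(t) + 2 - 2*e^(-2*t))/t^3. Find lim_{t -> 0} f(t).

3

Substitution gives 0/0; apply L'Hôpital's rule 3 times.
After differentiating numerator and denominator 3 times the quotient is (2*cos(t) + 16*e^(-2*t))/(6); at t = 0 this is 3.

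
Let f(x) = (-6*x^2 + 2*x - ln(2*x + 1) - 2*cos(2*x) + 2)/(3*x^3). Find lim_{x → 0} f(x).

Substitution gives 0/0 (the numerator vanishes to order 3).
Expand each term to order x^3: the coefficient of x^3 in −ln(1 + 2x) is -8/3 and in -2·cos(2x) is 0.
Lower-order terms cancel with the polynomial part, so the numerator is (-8/3)·x^3 + o(x^3), and the limit is (-8/3)/(3) = -8/9.

-8/9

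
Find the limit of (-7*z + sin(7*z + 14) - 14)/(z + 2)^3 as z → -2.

-343/6

Direct substitution gives 0/0.
Apply L'Hôpital: lim (7*cos(7*z + 14) - 7)/(3*(z + 2)^2), still 0/0.
Apply L'Hôpital: lim (-49*sin(7*z + 14))/(6*z + 12), still 0/0.
After 3 applications of L'Hôpital's rule the quotient is (-343*cos(7*z + 14))/(6); substituting z = -2 gives -343/6.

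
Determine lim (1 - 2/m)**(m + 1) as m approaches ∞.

e^(-2)

Let L be the limit and take ln: ln L = lim (m + 1)·ln(1 - 2/m) = lim (m + 1)·(-2/m + O(1/m²)) = -2.
Hence L = e^(-2).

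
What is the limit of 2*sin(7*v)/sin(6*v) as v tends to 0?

Substitution gives 0/0.
Divide numerator and denominator by v: sin(7v)/v → 7 and sin(6v)/v → 6, so the limit is 2·7/6 = 7/3.

7/3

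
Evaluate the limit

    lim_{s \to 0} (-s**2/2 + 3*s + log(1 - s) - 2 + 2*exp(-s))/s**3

-2/3

Substitution gives 0/0 (the numerator vanishes to order 3).
Expand each term to order s^3: the coefficient of s^3 in ln(1 - s) is -1/3 and in 2·e^(-s) is -1/3.
Lower-order terms cancel with the polynomial part, so the numerator is (-2/3)·s^3 + o(s^3), and the limit is (-2/3)/(1) = -2/3.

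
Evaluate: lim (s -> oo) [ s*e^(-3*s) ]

0

Write as s^1/e^{3s}, an ∞/∞ form.
Exponential growth dominates any polynomial, so repeated L'Hôpital (or the standard result) gives 0.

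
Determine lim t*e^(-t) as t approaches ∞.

Write as t^1/e^{1t}, an ∞/∞ form.
Exponential growth dominates any polynomial, so repeated L'Hôpital (or the standard result) gives 0.

0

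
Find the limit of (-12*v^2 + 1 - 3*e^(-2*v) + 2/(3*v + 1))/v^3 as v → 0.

Substitution gives 0/0; apply L'Hôpital's rule 3 times.
After differentiating numerator and denominator 3 times the quotient is (24*e^(-2*v) - 324/(3*v + 1)^4)/(6); at v = 0 this is -50.

-50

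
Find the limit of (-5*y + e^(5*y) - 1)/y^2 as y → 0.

25/2

Direct substitution gives 0/0.
Apply L'Hôpital: lim (5*e^(5*y) - 5)/(2*y), still 0/0.
After 2 applications of L'Hôpital's rule the quotient is (25*e^(5*y))/(2); substituting y = 0 gives 25/2.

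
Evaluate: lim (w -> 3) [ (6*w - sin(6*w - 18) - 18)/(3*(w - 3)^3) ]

12

Direct substitution gives 0/0.
Apply L'Hôpital: lim (6 - 6*cos(6*w - 18))/(9*(w - 3)^2), still 0/0.
Apply L'Hôpital: lim (36*sin(6*w - 18))/(18*w - 54), still 0/0.
After 3 applications of L'Hôpital's rule the quotient is (216*cos(6*w - 18))/(18); substituting w = 3 gives 12.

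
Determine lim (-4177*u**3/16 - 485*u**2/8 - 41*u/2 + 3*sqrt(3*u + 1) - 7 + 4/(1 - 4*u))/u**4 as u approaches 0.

129857/128

Substitution gives 0/0 (the numerator vanishes to order 4).
Expand each term to order u^4: the coefficient of u^4 in 4·1/(1 - 4u) is 1024 and in 3·√(1 + 3u) is -1215/128.
Lower-order terms cancel with the polynomial part, so the numerator is (129857/128)·u^4 + o(u^4), and the limit is (129857/128)/(1) = 129857/128.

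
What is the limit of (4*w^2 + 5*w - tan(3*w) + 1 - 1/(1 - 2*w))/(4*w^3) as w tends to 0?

-17/4

Substitution gives 0/0 (the numerator vanishes to order 3).
Expand each term to order w^3: the coefficient of w^3 in −1/(1 - 2w) is -8 and in −tan(3w) is -9.
Lower-order terms cancel with the polynomial part, so the numerator is (-17)·w^3 + o(w^3), and the limit is (-17)/(4) = -17/4.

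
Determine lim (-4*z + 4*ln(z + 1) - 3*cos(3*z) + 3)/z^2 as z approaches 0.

Substitution gives 0/0; apply L'Hôpital's rule 2 times.
After differentiating numerator and denominator 2 times the quotient is (27*cos(3*z) - 4/(z + 1)^2)/(2); at z = 0 this is 23/2.

23/2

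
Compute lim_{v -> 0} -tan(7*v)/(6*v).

Substitution gives 0/0.
Since tan(u)/u → 1 as u → 0, tan(7v)/(7v) → 1 and the limit is 7/(-6) = -7/6.

-7/6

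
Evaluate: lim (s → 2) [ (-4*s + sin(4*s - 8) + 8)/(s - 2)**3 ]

Direct substitution gives 0/0.
Apply L'Hôpital: lim (4*cos(4*s - 8) - 4)/(3*(s - 2)^2), still 0/0.
Apply L'Hôpital: lim (-16*sin(4*s - 8))/(6*s - 12), still 0/0.
After 3 applications of L'Hôpital's rule the quotient is (-64*cos(4*s - 8))/(6); substituting s = 2 gives -32/3.

-32/3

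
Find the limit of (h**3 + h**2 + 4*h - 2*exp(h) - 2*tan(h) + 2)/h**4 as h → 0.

Substitution gives 0/0 (the numerator vanishes to order 4).
Expand each term to order h^4: the coefficient of h^4 in -2·e^(h) is -1/12 and in -2·tan(h) is 0.
Lower-order terms cancel with the polynomial part, so the numerator is (-1/12)·h^4 + o(h^4), and the limit is (-1/12)/(1) = -1/12.

-1/12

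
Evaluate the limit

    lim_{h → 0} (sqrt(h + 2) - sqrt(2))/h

Substitution gives 0/0. Multiply numerator and denominator by the conjugate √(2 + h) + √2.
The numerator becomes (2 + h) − 2 = h, so the expression simplifies to 1/(√(2 + h) + √2).
Letting h → 0 gives 1/(2√2) = √(2)/4.

√(2)/4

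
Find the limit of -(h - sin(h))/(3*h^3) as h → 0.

Direct substitution gives 0/0.
Apply L'Hôpital: lim (1 - cos(h))/(-9*h^2), still 0/0.
Apply L'Hôpital: lim (sin(h))/(-18*h), still 0/0.
After 3 applications of L'Hôpital's rule the quotient is (cos(h))/(-18); substituting h = 0 gives -1/18.

-1/18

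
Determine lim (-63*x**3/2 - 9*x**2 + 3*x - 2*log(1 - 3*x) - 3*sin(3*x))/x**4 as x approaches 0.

Substitution gives 0/0 (the numerator vanishes to order 4).
Expand each term to order x^4: the coefficient of x^4 in -2·ln(1 - 3x) is 81/2 and in -3·sin(3x) is 0.
Lower-order terms cancel with the polynomial part, so the numerator is (81/2)·x^4 + o(x^4), and the limit is (81/2)/(1) = 81/2.

81/2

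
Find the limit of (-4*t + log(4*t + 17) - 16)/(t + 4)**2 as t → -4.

Direct substitution gives 0/0.
Apply L'Hôpital: lim (-4 + 4/(4*t + 17))/(2*t + 8), still 0/0.
After 2 applications of L'Hôpital's rule the quotient is (-16/(4*t + 17)^2)/(2); substituting t = -4 gives -8.

-8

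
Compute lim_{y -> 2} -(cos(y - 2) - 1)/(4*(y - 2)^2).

1/8

Direct substitution gives 0/0.
Apply L'Hôpital: lim (-sin(y - 2))/(16 - 8*y), still 0/0.
After 2 applications of L'Hôpital's rule the quotient is (-cos(y - 2))/(-8); substituting y = 2 gives 1/8.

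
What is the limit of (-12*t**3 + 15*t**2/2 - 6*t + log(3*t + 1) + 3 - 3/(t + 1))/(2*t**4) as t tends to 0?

-93/8

Substitution gives 0/0; apply L'Hôpital's rule 4 times.
After differentiating numerator and denominator 4 times the quotient is (-486/(3*t + 1)^4 - 72/(t + 1)^5)/(48); at t = 0 this is -93/8.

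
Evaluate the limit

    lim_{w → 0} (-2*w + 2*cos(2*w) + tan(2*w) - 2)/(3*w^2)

-4/3

Substitution gives 0/0 (the numerator vanishes to order 2).
Expand each term to order w^2: the coefficient of w^2 in 2·cos(2w) is -4 and in tan(2w) is 0.
Lower-order terms cancel with the polynomial part, so the numerator is (-4)·w^2 + o(w^2), and the limit is (-4)/(3) = -4/3.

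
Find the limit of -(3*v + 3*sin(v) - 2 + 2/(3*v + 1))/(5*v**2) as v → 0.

Substitution gives 0/0 (the numerator vanishes to order 2).
Expand each term to order v^2: the coefficient of v^2 in 2·1/(1 + 3v) is 18 and in 3·sin(v) is 0.
Lower-order terms cancel with the polynomial part, so the numerator is (18)·v^2 + o(v^2), and the limit is (18)/(-5) = -18/5.

-18/5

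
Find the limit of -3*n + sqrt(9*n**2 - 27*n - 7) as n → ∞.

This has the form ∞ − ∞. Multiply and divide by the conjugate √(9*n^2 - 27*n - 7) + 3n.
That gives (-27n - 7) / (√(9*n^2 - 27*n - 7) + 3n).
Divide numerator and denominator by n: the limit is -27/(2·3) = -9/2.

-9/2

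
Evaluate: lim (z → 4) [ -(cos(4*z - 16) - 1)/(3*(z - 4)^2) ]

Direct substitution gives 0/0.
Apply L'Hôpital: lim (-4*sin(4*z - 16))/(24 - 6*z), still 0/0.
After 2 applications of L'Hôpital's rule the quotient is (-16*cos(4*z - 16))/(-6); substituting z = 4 gives 8/3.

8/3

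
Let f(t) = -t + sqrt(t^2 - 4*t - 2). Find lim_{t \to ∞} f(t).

An ∞ − ∞ form. Rationalising with the conjugate, the difference becomes (-4t - 2) / (√(t^2 - 4*t - 2) + t).
For large t the denominator behaves like 2·t, so the quotient tends to -4/2 = -2.

-2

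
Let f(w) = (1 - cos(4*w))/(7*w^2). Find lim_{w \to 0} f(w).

8/7

Substitution gives 0/0.
Use (1 − cos u)/u² → 1/2 with u = 4w: the limit is 4²/(2·7) = 8/7.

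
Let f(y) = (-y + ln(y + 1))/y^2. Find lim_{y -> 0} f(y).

Direct substitution gives 0/0.
Apply L'Hôpital: lim (-1 + 1/(y + 1))/(2*y), still 0/0.
After 2 applications of L'Hôpital's rule the quotient is (-1/(y + 1)^2)/(2); substituting y = 0 gives -1/2.

-1/2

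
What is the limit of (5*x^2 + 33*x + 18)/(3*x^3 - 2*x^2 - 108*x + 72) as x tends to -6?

-9/80

At x = -6 both the top and bottom vanish — a removable singularity. Factoring out (x + 6) from each leaves (5*x + 3)/(3*x^2 - 20*x + 12), which at x = -6 equals -9/80.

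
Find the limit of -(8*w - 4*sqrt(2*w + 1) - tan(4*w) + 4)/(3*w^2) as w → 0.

-2/3

Substitution gives 0/0; apply L'Hôpital's rule 2 times.
After differentiating numerator and denominator 2 times the quotient is (-32*tan(4*w)/cos(4*w)^2 + 4/(2*w + 1)^(3/2))/(-6); at w = 0 this is -2/3.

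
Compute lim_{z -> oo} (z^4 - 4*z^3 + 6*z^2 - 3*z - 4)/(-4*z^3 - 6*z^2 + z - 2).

-∞

The numerator has higher degree (4 > 3); the quotient behaves like (1/(-4))·z^1 for large |z|.
As z → +∞ this diverges to -∞.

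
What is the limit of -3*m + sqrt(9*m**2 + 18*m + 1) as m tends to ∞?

3

An ∞ − ∞ form. Rationalising with the conjugate, the difference becomes (18m + 1) / (√(9*m^2 + 18*m + 1) + 3m).
For large m the denominator behaves like 2·3m, so the quotient tends to 18/6 = 3.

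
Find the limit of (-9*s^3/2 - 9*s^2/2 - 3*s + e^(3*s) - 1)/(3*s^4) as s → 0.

9/8

Direct substitution gives 0/0.
Apply L'Hôpital: lim (-27*s^2/2 - 9*s + 3*e^(3*s) - 3)/(12*s^3), still 0/0.
Apply L'Hôpital: lim (-27*s + 9*e^(3*s) - 9)/(36*s^2), still 0/0.
Apply L'Hôpital: lim (27*e^(3*s) - 27)/(72*s), still 0/0.
After 4 applications of L'Hôpital's rule the quotient is (81*e^(3*s))/(72); substituting s = 0 gives 9/8.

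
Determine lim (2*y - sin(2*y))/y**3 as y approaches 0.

4/3

Direct substitution gives 0/0.
Apply L'Hôpital: lim (2 - 2*cos(2*y))/(3*y^2), still 0/0.
Apply L'Hôpital: lim (4*sin(2*y))/(6*y), still 0/0.
After 3 applications of L'Hôpital's rule the quotient is (8*cos(2*y))/(6); substituting y = 0 gives 4/3.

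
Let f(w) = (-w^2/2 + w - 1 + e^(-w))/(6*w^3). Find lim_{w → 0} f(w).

Direct substitution gives 0/0.
Apply L'Hôpital: lim (-w + 1 - e^(-w))/(18*w^2), still 0/0.
Apply L'Hôpital: lim (-1 + e^(-w))/(36*w), still 0/0.
After 3 applications of L'Hôpital's rule the quotient is (-e^(-w))/(36); substituting w = 0 gives -1/36.

-1/36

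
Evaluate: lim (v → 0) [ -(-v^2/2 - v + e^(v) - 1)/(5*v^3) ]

Direct substitution gives 0/0.
Apply L'Hôpital: lim (-v + e^(v) - 1)/(-15*v^2), still 0/0.
Apply L'Hôpital: lim (e^(v) - 1)/(-30*v), still 0/0.
After 3 applications of L'Hôpital's rule the quotient is (e^(v))/(-30); substituting v = 0 gives -1/30.

-1/30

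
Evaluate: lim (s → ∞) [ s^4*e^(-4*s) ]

Write as s^4/e^{4s}, an ∞/∞ form.
Exponential growth dominates any polynomial, so repeated L'Hôpital (or the standard result) gives 0.

0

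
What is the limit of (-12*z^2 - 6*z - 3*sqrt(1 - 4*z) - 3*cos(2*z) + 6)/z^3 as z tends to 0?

12

Substitution gives 0/0; apply L'Hôpital's rule 3 times.
After differentiating numerator and denominator 3 times the quotient is (-24*sin(2*z) + 72/(1 - 4*z)^(5/2))/(6); at z = 0 this is 12.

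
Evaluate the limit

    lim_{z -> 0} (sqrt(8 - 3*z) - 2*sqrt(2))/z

-3*√(2)/8

Substitution gives 0/0. Multiply numerator and denominator by the conjugate √(8 - 3z) + √8.
The numerator becomes (8 - 3z) − 8 = -3z, so the expression simplifies to -3/(√(8 - 3z) + √8).
Letting z → 0 gives -3/(2√8) = -3*√(2)/8.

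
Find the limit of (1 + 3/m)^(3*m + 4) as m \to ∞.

e^(9)

Let L be the limit and take ln: ln L = lim (3m + 4)·ln(1 + 3/m) = lim (3m + 4)·(3/m + O(1/m²)) = 9.
Hence L = e^(9).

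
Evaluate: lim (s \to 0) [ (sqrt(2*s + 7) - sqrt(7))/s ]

Substitution gives 0/0. Multiply numerator and denominator by the conjugate √(7 + 2s) + √7.
The numerator becomes (7 + 2s) − 7 = 2s, so the expression simplifies to 2/(√(7 + 2s) + √7).
Letting s → 0 gives 2/(2√7) = √(7)/7.

√(7)/7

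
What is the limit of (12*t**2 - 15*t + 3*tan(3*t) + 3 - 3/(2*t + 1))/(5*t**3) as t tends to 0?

51/5

Substitution gives 0/0; apply L'Hôpital's rule 3 times.
After differentiating numerator and denominator 3 times the quotient is (486*tan(3*t)^2/cos(3*t)^2 + 162/cos(3*t)^2 + 144/(2*t + 1)^4)/(30); at t = 0 this is 51/5.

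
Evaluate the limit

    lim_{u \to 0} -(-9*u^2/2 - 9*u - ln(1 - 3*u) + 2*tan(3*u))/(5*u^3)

Substitution gives 0/0 (the numerator vanishes to order 3).
Expand each term to order u^3: the coefficient of u^3 in 2·tan(3u) is 18 and in −ln(1 - 3u) is 9.
Lower-order terms cancel with the polynomial part, so the numerator is (27)·u^3 + o(u^3), and the limit is (27)/(-5) = -27/5.

-27/5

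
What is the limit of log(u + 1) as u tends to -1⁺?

As u → -1⁺, u + 1 → 0⁺ and ln(u + 1) → −∞.
Multiplying by 1 gives -∞.

-∞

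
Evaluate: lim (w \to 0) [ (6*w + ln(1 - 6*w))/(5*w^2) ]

-18/5

Direct substitution gives 0/0.
Apply L'Hôpital: lim (6 - 6/(1 - 6*w))/(10*w), still 0/0.
After 2 applications of L'Hôpital's rule the quotient is (-36/(1 - 6*w)^2)/(10); substituting w = 0 gives -18/5.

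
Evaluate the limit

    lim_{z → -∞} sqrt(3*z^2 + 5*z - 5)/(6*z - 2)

-√(3)/6

For large |z|, √(3*z^2 + 5*z - 5) ≈ √3·|z| and the denominator ≈ 6z.
Since z → −∞, |z| = −z, giving −√3/(6) = -√(3)/6.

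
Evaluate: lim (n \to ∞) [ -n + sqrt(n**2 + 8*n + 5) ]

4

An ∞ − ∞ form. Rationalising with the conjugate, the difference becomes (8n + 5) / (√(n^2 + 8*n + 5) + n).
For large n the denominator behaves like 2·n, so the quotient tends to 8/2 = 4.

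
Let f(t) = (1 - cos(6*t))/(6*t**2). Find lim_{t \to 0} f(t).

Substitution gives 0/0.
Use (1 − cos u)/u² → 1/2 with u = 6t: the limit is 6²/(2·6) = 3.

3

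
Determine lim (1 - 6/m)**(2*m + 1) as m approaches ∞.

e^(-12)

The base → 1 and the exponent → ∞: a 1^∞ form.
Take logarithms: (2m + 1)·ln(1 - 6/m). Since ln(1+u) ~ u for small u, this behaves like (2m)·(-6/m) → -12.
So the limit is e^(-12).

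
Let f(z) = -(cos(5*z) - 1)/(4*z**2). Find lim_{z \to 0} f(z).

Direct substitution gives 0/0.
Apply L'Hôpital: lim (-5*sin(5*z))/(-8*z), still 0/0.
After 2 applications of L'Hôpital's rule the quotient is (-25*cos(5*z))/(-8); substituting z = 0 gives 25/8.

25/8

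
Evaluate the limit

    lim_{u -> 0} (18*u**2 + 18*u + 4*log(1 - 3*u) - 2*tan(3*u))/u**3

-54

Substitution gives 0/0; apply L'Hôpital's rule 3 times.
After differentiating numerator and denominator 3 times the quotient is (108*(4*(3*u - 1)^3*(cos(6*u) - 2)/(cos(6*u) + 1)^2 + 2)/(3*u - 1)^3)/(6); at u = 0 this is -54.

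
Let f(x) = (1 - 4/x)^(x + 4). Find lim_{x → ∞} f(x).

e^(-4)

Let L be the limit and take ln: ln L = lim (x + 4)·ln(1 - 4/x) = lim (x + 4)·(-4/x + O(1/x²)) = -4.
Hence L = e^(-4).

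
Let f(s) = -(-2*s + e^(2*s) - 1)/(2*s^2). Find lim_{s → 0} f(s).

Direct substitution gives 0/0.
Apply L'Hôpital: lim (2*e^(2*s) - 2)/(-4*s), still 0/0.
After 2 applications of L'Hôpital's rule the quotient is (4*e^(2*s))/(-4); substituting s = 0 gives -1.

-1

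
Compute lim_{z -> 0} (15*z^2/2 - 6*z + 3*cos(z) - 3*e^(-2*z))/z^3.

4

Substitution gives 0/0 (the numerator vanishes to order 3).
Expand each term to order z^3: the coefficient of z^3 in -3·e^(-2z) is 4 and in 3·cos(z) is 0.
Lower-order terms cancel with the polynomial part, so the numerator is (4)·z^3 + o(z^3), and the limit is (4)/(1) = 4.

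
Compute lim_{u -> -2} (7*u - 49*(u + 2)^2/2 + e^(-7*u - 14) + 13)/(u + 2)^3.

-343/6

Direct substitution gives 0/0.
Apply L'Hôpital: lim (-49*u - 7*e^(-7*u - 14) - 91)/(3*(u + 2)^2), still 0/0.
Apply L'Hôpital: lim (49*e^(-7*u - 14) - 49)/(6*u + 12), still 0/0.
After 3 applications of L'Hôpital's rule the quotient is (-343*e^(-7*u - 14))/(6); substituting u = -2 gives -343/6.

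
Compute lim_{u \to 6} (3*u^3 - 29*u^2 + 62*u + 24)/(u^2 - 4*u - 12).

19/4

Direct substitution gives 0/0, so factor. Both numerator and denominator have (u - 6) as a factor.
After cancelling, the expression reduces to (3*u^2 - 11*u - 4)/(u + 2).
Substituting u = 6 gives 19/4.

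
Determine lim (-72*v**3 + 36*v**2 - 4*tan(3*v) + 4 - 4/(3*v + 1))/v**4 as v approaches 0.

-324

Substitution gives 0/0 (the numerator vanishes to order 4).
Expand each term to order v^4: the coefficient of v^4 in -4·tan(3v) is 0 and in -4·1/(1 + 3v) is -324.
Lower-order terms cancel with the polynomial part, so the numerator is (-324)·v^4 + o(v^4), and the limit is (-324)/(1) = -324.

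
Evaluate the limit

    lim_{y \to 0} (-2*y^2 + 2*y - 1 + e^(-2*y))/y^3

Direct substitution gives 0/0.
Apply L'Hôpital: lim (-4*y + 2 - 2*e^(-2*y))/(3*y^2), still 0/0.
Apply L'Hôpital: lim (-4 + 4*e^(-2*y))/(6*y), still 0/0.
After 3 applications of L'Hôpital's rule the quotient is (-8*e^(-2*y))/(6); substituting y = 0 gives -4/3.

-4/3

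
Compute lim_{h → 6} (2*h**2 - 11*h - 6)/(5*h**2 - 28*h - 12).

At h = 6 both the top and bottom vanish — a removable singularity. Factoring out (h - 6) from each leaves (2*h + 1)/(5*h + 2), which at h = 6 equals 13/32.

13/32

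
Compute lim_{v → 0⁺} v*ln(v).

0

This is a 0·(−∞) form. Rewrite as 1·ln(v) / v^(−1) and apply L'Hôpital:
the derivative quotient is 1·(1/v) / (−1·v^(−2)) = (-1/1)·v^1 → 0.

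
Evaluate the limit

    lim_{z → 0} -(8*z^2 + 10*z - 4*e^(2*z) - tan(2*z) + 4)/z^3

Substitution gives 0/0; apply L'Hôpital's rule 3 times.
After differentiating numerator and denominator 3 times the quotient is (-32*e^(2*z) - 48*tan(2*z)^4 - 64*tan(2*z)^2 - 16)/(-6); at z = 0 this is 8.

8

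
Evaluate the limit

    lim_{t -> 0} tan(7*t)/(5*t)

7/5

Substitution gives 0/0.
Since tan(u)/u → 1 as u → 0, tan(7t)/(7t) → 1 and the limit is 7/5.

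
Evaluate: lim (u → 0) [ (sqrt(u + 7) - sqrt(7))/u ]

Substitution gives 0/0. Multiply numerator and denominator by the conjugate √(7 + u) + √7.
The numerator becomes (7 + u) − 7 = u, so the expression simplifies to 1/(√(7 + u) + √7).
Letting u → 0 gives 1/(2√7) = √(7)/14.

√(7)/14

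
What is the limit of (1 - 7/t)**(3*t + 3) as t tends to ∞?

e^(-21)

The base → 1 and the exponent → ∞: a 1^∞ form.
Take logarithms: (3t + 3)·ln(1 - 7/t). Since ln(1+u) ~ u for small u, this behaves like (3t)·(-7/t) → -21.
So the limit is e^(-21).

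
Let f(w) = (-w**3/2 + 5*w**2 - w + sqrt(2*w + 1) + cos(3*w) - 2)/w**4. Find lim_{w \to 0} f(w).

Substitution gives 0/0 (the numerator vanishes to order 4).
Expand each term to order w^4: the coefficient of w^4 in cos(3w) is 27/8 and in √(1 + 2w) is -5/8.
Lower-order terms cancel with the polynomial part, so the numerator is (11/4)·w^4 + o(w^4), and the limit is (11/4)/(1) = 11/4.

11/4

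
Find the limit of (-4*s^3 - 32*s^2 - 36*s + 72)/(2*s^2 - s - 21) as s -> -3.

Direct substitution gives 0/0, so factor. Both numerator and denominator have (s + 3) as a factor.
After cancelling, the expression reduces to (-4*s^2 - 20*s + 24)/(2*s - 7).
Substituting s = -3 gives -48/13.

-48/13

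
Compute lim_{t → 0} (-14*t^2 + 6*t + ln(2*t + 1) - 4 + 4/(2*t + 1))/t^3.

-88/3

Substitution gives 0/0; apply L'Hôpital's rule 3 times.
After differentiating numerator and denominator 3 times the quotient is (16*(2*t - 11)/(2*t + 1)^4)/(6); at t = 0 this is -88/3.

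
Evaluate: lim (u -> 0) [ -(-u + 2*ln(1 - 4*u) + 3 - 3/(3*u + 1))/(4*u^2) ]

Substitution gives 0/0 (the numerator vanishes to order 2).
Expand each term to order u^2: the coefficient of u^2 in 2·ln(1 - 4u) is -16 and in -3·1/(1 + 3u) is -27.
Lower-order terms cancel with the polynomial part, so the numerator is (-43)·u^2 + o(u^2), and the limit is (-43)/(-4) = 43/4.

43/4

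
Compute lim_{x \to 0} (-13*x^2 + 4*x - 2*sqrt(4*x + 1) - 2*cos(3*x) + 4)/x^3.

-8

Substitution gives 0/0; apply L'Hôpital's rule 3 times.
After differentiating numerator and denominator 3 times the quotient is (-54*sin(3*x) - 48/(4*x + 1)^(5/2))/(6); at x = 0 this is -8.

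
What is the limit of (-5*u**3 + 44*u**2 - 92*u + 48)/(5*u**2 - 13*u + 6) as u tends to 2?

24/7

Since u = 2 makes numerator and denominator zero, (u - 2) divides both.
Cancelling it gives (-5*u^2 + 34*u - 24)/(5*u - 3); now plug in u = 2 to get 24/7.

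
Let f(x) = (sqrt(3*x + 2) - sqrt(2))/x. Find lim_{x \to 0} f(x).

3*√(2)/4

Substitution gives 0/0. Multiply numerator and denominator by the conjugate √(2 + 3x) + √2.
The numerator becomes (2 + 3x) − 2 = 3x, so the expression simplifies to 3/(√(2 + 3x) + √2).
Letting x → 0 gives 3/(2√2) = 3*√(2)/4.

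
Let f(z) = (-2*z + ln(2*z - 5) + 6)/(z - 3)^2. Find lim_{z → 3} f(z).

Direct substitution gives 0/0.
Apply L'Hôpital: lim (-2 + 2/(2*z - 5))/(2*z - 6), still 0/0.
After 2 applications of L'Hôpital's rule the quotient is (-4/(2*z - 5)^2)/(2); substituting z = 3 gives -2.

-2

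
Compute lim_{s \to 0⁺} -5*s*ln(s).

This is a 0·(−∞) form. Rewrite as -5·ln(s) / s^(−1) and apply L'Hôpital:
the derivative quotient is -5·(1/s) / (−1·s^(−2)) = (5/1)·s^1 → 0.

0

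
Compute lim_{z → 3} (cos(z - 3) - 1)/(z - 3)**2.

-1/2

Direct substitution gives 0/0.
Apply L'Hôpital: lim (-sin(z - 3))/(2*z - 6), still 0/0.
After 2 applications of L'Hôpital's rule the quotient is (-cos(z - 3))/(2); substituting z = 3 gives -1/2.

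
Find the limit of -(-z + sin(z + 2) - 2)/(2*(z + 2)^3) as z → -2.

Direct substitution gives 0/0.
Apply L'Hôpital: lim (cos(z + 2) - 1)/(-6*(z + 2)^2), still 0/0.
Apply L'Hôpital: lim (-sin(z + 2))/(-12*z - 24), still 0/0.
After 3 applications of L'Hôpital's rule the quotient is (-cos(z + 2))/(-12); substituting z = -2 gives 1/12.

1/12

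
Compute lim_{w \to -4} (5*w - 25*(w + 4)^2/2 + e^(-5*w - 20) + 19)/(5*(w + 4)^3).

-25/6

Direct substitution gives 0/0.
Apply L'Hôpital: lim (-25*w - 5*e^(-5*w - 20) - 95)/(15*(w + 4)^2), still 0/0.
Apply L'Hôpital: lim (25*e^(-5*w - 20) - 25)/(30*w + 120), still 0/0.
After 3 applications of L'Hôpital's rule the quotient is (-125*e^(-5*w - 20))/(30); substituting w = -4 gives -25/6.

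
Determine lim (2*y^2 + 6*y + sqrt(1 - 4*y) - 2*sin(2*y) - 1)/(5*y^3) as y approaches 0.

Substitution gives 0/0; apply L'Hôpital's rule 3 times.
After differentiating numerator and denominator 3 times the quotient is (16*cos(2*y) - 24/(1 - 4*y)^(5/2))/(30); at y = 0 this is -4/15.

-4/15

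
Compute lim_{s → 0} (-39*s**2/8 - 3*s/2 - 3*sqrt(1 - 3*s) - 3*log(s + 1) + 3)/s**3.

Substitution gives 0/0; apply L'Hôpital's rule 3 times.
After differentiating numerator and denominator 3 times the quotient is (-6/(s + 1)^3 + 243/(8*(1 - 3*s)^(5/2)))/(6); at s = 0 this is 65/16.

65/16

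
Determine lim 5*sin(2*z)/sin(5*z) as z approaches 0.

Substitution gives 0/0.
Divide numerator and denominator by z: sin(2z)/z → 2 and sin(5z)/z → 5, so the limit is 5·2/5 = 2.

2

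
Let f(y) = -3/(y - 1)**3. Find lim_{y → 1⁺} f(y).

As y → 1⁺, (y - 1) → 0⁺, so (y - 1)^3 → 0⁺ and -3/(y - 1)^3 → -∞.

-∞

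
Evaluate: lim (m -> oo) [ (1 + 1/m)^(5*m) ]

e^(5)

Write it as [(1 + 1/m)^m]^(5) · (1 + 1/m)^(0). The bracketed term tends to e^(1) and the second factor to 1, so the limit is e^(5).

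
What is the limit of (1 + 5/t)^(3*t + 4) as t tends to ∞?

e^(15)

Let L be the limit and take ln: ln L = lim (3t + 4)·ln(1 + 5/t) = lim (3t + 4)·(5/t + O(1/t²)) = 15.
Hence L = e^(15).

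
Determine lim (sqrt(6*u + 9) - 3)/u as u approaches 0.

1

A 0/0 form; rationalise with √(9 + 6u) + √9. This collapses the numerator to 6u, leaving 6/(√(9 + 6u) + √9) → 6/(2√9) = 1.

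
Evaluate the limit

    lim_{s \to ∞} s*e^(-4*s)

0

Write as s^1/e^{4s}, an ∞/∞ form.
Exponential growth dominates any polynomial, so repeated L'Hôpital (or the standard result) gives 0.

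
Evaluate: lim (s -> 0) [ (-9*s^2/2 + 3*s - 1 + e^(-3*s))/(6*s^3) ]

Direct substitution gives 0/0.
Apply L'Hôpital: lim (-9*s + 3 - 3*e^(-3*s))/(18*s^2), still 0/0.
Apply L'Hôpital: lim (-9 + 9*e^(-3*s))/(36*s), still 0/0.
After 3 applications of L'Hôpital's rule the quotient is (-27*e^(-3*s))/(36); substituting s = 0 gives -3/4.

-3/4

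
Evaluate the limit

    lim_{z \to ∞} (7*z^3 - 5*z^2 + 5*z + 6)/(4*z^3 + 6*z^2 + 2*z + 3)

Numerator and denominator both have degree 3.
Dividing every term by z^3, all lower-order terms vanish and the limit is the ratio of leading coefficients, 7/(4) = 7/4.

7/4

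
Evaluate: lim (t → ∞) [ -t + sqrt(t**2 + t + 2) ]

1/2

This has the form ∞ − ∞. Multiply and divide by the conjugate √(t^2 + t + 2) + t.
That gives (t + 2) / (√(t^2 + t + 2) + t).
Divide numerator and denominator by t: the limit is 1/(2·1) = 1/2.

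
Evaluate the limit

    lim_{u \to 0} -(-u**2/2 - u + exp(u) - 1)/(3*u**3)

-1/18

Direct substitution gives 0/0.
Apply L'Hôpital: lim (-u + e^(u) - 1)/(-9*u^2), still 0/0.
Apply L'Hôpital: lim (e^(u) - 1)/(-18*u), still 0/0.
After 3 applications of L'Hôpital's rule the quotient is (e^(u))/(-18); substituting u = 0 gives -1/18.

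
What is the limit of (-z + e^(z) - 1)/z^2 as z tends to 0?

1/2

Direct substitution gives 0/0.
Apply L'Hôpital: lim (e^(z) - 1)/(2*z), still 0/0.
After 2 applications of L'Hôpital's rule the quotient is (e^(z))/(2); substituting z = 0 gives 1/2.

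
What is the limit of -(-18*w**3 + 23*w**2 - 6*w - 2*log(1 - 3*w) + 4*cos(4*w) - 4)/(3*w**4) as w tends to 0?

-499/18

Substitution gives 0/0 (the numerator vanishes to order 4).
Expand each term to order w^4: the coefficient of w^4 in -2·ln(1 - 3w) is 81/2 and in 4·cos(4w) is 128/3.
Lower-order terms cancel with the polynomial part, so the numerator is (499/6)·w^4 + o(w^4), and the limit is (499/6)/(-3) = -499/18.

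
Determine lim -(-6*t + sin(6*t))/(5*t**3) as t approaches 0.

Direct substitution gives 0/0.
Apply L'Hôpital: lim (6*cos(6*t) - 6)/(-15*t^2), still 0/0.
Apply L'Hôpital: lim (-36*sin(6*t))/(-30*t), still 0/0.
After 3 applications of L'Hôpital's rule the quotient is (-216*cos(6*t))/(-30); substituting t = 0 gives 36/5.

36/5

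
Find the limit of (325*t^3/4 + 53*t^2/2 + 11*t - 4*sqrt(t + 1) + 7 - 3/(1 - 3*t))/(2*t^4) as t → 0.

-7771/64

Substitution gives 0/0; apply L'Hôpital's rule 4 times.
After differentiating numerator and denominator 4 times the quotient is (5832/(3*t - 1)^5 + 15/(4*(t + 1)^(7/2)))/(48); at t = 0 this is -7771/64.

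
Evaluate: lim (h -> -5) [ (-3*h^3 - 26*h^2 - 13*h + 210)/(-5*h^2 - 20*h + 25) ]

Direct substitution gives 0/0, so factor. Both numerator and denominator have (h + 5) as a factor.
After cancelling, the expression reduces to (-3*h^2 - 11*h + 42)/(5 - 5*h).
Substituting h = -5 gives 11/15.

11/15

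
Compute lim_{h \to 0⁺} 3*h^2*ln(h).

This is a 0·(−∞) form. Rewrite as 3·ln(h) / h^(−2) and apply L'Hôpital:
the derivative quotient is 3·(1/h) / (−2·h^(−3)) = (-3/2)·h^2 → 0.

0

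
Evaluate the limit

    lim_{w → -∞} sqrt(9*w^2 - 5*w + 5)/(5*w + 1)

-3/5

For large |w|, √(9*w^2 - 5*w + 5) ≈ √9·|w| and the denominator ≈ 5w.
Since w → −∞, |w| = −w, giving −√9/(5) = -3/5.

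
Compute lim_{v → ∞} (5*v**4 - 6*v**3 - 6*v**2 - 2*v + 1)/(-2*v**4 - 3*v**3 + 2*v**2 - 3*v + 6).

Numerator and denominator both have degree 4.
Dividing every term by v^4, all lower-order terms vanish and the limit is the ratio of leading coefficients, 5/(-2) = -5/2.

-5/2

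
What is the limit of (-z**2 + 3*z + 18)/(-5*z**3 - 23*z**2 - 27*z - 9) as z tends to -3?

-3/8

Direct substitution gives 0/0, so factor. Both numerator and denominator have (z + 3) as a factor.
After cancelling, the expression reduces to (6 - z)/(-5*z^2 - 8*z - 3).
Substituting z = -3 gives -3/8.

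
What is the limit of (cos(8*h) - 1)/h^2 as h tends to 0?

Direct substitution gives 0/0.
Apply L'Hôpital: lim (-8*sin(8*h))/(2*h), still 0/0.
After 2 applications of L'Hôpital's rule the quotient is (-64*cos(8*h))/(2); substituting h = 0 gives -32.

-32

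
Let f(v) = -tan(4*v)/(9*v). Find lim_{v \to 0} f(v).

-4/9

Substitution gives 0/0.
Since tan(u)/u → 1 as u → 0, tan(4v)/(4v) → 1 and the limit is 4/(-9) = -4/9.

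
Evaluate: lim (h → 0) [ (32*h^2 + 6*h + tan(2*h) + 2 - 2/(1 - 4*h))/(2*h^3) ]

-188/3

Substitution gives 0/0; apply L'Hôpital's rule 3 times.
After differentiating numerator and denominator 3 times the quotient is (48*tan(2*h)^2/cos(2*h)^2 + 16/cos(2*h)^2 - 768/(4*h - 1)^4)/(12); at h = 0 this is -188/3.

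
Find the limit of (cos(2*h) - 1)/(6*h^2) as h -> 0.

Direct substitution gives 0/0.
Apply L'Hôpital: lim (-2*sin(2*h))/(12*h), still 0/0.
After 2 applications of L'Hôpital's rule the quotient is (-4*cos(2*h))/(12); substituting h = 0 gives -1/3.

-1/3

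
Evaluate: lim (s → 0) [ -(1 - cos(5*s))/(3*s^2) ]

-25/6

Substitution gives 0/0.
Use (1 − cos u)/u² → 1/2 with u = 5s: the limit is 5²/(2·(-3)) = -25/6.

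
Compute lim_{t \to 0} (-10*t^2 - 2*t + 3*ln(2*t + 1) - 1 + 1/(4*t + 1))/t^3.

Substitution gives 0/0 (the numerator vanishes to order 3).
Expand each term to order t^3: the coefficient of t^3 in 1/(1 + 4t) is -64 and in 3·ln(1 + 2t) is 8.
Lower-order terms cancel with the polynomial part, so the numerator is (-56)·t^3 + o(t^3), and the limit is (-56)/(1) = -56.

-56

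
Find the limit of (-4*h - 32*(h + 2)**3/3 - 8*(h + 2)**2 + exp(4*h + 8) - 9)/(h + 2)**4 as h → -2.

32/3

Direct substitution gives 0/0.
Apply L'Hôpital: lim (-16*h - 32*(h + 2)^2 + 4*e^(4*h + 8) - 36)/(4*(h + 2)^3), still 0/0.
Apply L'Hôpital: lim (-64*h + 16*e^(4*h + 8) - 144)/(12*(h + 2)^2), still 0/0.
Apply L'Hôpital: lim (64*e^(4*h + 8) - 64)/(24*h + 48), still 0/0.
After 4 applications of L'Hôpital's rule the quotient is (256*e^(4*h + 8))/(24); substituting h = -2 gives 32/3.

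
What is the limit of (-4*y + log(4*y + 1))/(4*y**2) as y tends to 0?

-2

Direct substitution gives 0/0.
Apply L'Hôpital: lim (-4 + 4/(4*y + 1))/(8*y), still 0/0.
After 2 applications of L'Hôpital's rule the quotient is (-16/(4*y + 1)^2)/(8); substituting y = 0 gives -2.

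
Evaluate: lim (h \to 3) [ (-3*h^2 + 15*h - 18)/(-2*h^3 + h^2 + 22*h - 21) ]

Since h = 3 makes numerator and denominator zero, (h - 3) divides both.
Cancelling it gives (6 - 3*h)/(-2*h^2 - 5*h + 7); now plug in h = 3 to get 3/26.

3/26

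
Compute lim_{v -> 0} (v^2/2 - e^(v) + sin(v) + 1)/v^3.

Substitution gives 0/0; apply L'Hôpital's rule 3 times.
After differentiating numerator and denominator 3 times the quotient is (-e^(v) - cos(v))/(6); at v = 0 this is -1/3.

-1/3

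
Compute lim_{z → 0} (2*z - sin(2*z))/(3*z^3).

4/9

Direct substitution gives 0/0.
Apply L'Hôpital: lim (2 - 2*cos(2*z))/(9*z^2), still 0/0.
Apply L'Hôpital: lim (4*sin(2*z))/(18*z), still 0/0.
After 3 applications of L'Hôpital's rule the quotient is (8*cos(2*z))/(18); substituting z = 0 gives 4/9.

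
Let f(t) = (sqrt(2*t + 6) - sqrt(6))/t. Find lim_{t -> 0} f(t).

Substitution gives 0/0. Multiply numerator and denominator by the conjugate √(6 + 2t) + √6.
The numerator becomes (6 + 2t) − 6 = 2t, so the expression simplifies to 2/(√(6 + 2t) + √6).
Letting t → 0 gives 2/(2√6) = √(6)/6.

√(6)/6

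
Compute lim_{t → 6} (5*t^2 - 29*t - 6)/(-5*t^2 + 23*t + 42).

Since t = 6 makes numerator and denominator zero, (t - 6) divides both.
Cancelling it gives (5*t + 1)/(-5*t - 7); now plug in t = 6 to get -31/37.

-31/37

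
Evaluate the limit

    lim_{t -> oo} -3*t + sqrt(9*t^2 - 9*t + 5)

-3/2

An ∞ − ∞ form. Rationalising with the conjugate, the difference becomes (-9t + 5) / (√(9*t^2 - 9*t + 5) + 3t).
For large t the denominator behaves like 2·3t, so the quotient tends to -9/6 = -3/2.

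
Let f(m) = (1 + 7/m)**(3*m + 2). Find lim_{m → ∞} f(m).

Write it as [(1 + 7/m)^m]^(3) · (1 + 7/m)^(2). The bracketed term tends to e^(7) and the second factor to 1, so the limit is e^(21).

e^(21)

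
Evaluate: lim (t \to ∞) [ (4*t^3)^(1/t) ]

1

Base → ∞ and exponent → 0: an ∞^0 form.
Take logs: (1/t)·ln(4·t^3) = (ln 4 + 3·ln t)/t → 0.
So the limit is e^0 = 1.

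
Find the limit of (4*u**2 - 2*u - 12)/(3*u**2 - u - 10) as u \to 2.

14/11

Direct substitution gives 0/0, so factor. Both numerator and denominator have (u - 2) as a factor.
After cancelling, the expression reduces to (4*u + 6)/(3*u + 5).
Substituting u = 2 gives 14/11.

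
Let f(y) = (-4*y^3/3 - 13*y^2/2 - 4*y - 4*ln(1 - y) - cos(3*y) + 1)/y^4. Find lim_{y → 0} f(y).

Substitution gives 0/0 (the numerator vanishes to order 4).
Expand each term to order y^4: the coefficient of y^4 in -4·ln(1 - y) is 1 and in −cos(3y) is -27/8.
Lower-order terms cancel with the polynomial part, so the numerator is (-19/8)·y^4 + o(y^4), and the limit is (-19/8)/(1) = -19/8.

-19/8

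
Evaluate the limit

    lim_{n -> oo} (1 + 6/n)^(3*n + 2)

e^(18)

The base → 1 and the exponent → ∞: a 1^∞ form.
Take logarithms: (3n + 2)·ln(1 + 6/n). Since ln(1+u) ~ u for small u, this behaves like (3n)·(6/n) → 18.
So the limit is e^(18).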